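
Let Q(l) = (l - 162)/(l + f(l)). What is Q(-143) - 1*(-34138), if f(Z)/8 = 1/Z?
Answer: 698404681/20457 ≈ 34140.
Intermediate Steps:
f(Z) = 8/Z
Q(l) = (-162 + l)/(l + 8/l) (Q(l) = (l - 162)/(l + 8/l) = (-162 + l)/(l + 8/l))
Q(-143) - 1*(-34138) = -143*(-162 - 143)/(8 + (-143)²) - 1*(-34138) = -143*(-305)/(8 + 20449) + 34138 = -143*(-305)/20457 + 34138 = -143*1/20457*(-305) + 34138 = 43615/20457 + 34138 = 698404681/20457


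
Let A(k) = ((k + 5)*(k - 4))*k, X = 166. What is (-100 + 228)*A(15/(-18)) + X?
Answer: 62482/27 ≈ 2314.1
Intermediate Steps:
A(k) = k*(-4 + k)*(5 + k) (A(k) = ((5 + k)*(-4 + k))*k = ((-4 + k)*(5 + k))*k = k*(-4 + k)*(5 + k))
(-100 + 228)*A(15/(-18)) + X = (-100 + 228)*((15/(-18))*(-20 + 15/(-18) + (15/(-18))²)) + 166 = 128*((15*(-1/18))*(-20 + 15*(-1/18) + (15*(-1/18))²)) + 166 = 128*(-5*(-20 - ⅚ + (-⅚)²)/6) + 166 = 128*(-5*(-20 - ⅚ + 25/36)/6) + 166 = 128*(-⅚*(-725/36)) + 166 = 128*(3625/216) + 166 = 58000/27 + 166 = 62482/27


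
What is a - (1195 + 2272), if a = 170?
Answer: -3297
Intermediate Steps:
a - (1195 + 2272) = 170 - (1195 + 2272) = 170 - 1*3467 = 170 - 3467 = -3297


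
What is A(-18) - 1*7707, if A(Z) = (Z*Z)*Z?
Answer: -13539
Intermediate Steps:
A(Z) = Z**3 (A(Z) = Z**2*Z = Z**3)
A(-18) - 1*7707 = (-18)**3 - 1*7707 = -5832 - 7707 = -13539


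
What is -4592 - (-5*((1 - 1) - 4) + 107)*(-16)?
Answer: -2560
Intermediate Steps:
-4592 - (-5*((1 - 1) - 4) + 107)*(-16) = -4592 - (-5*(0 - 4) + 107)*(-16) = -4592 - (-5*(-4) + 107)*(-16) = -4592 - (20 + 107)*(-16) = -4592 - 127*(-16) = -4592 - 1*(-2032) = -4592 + 2032 = -2560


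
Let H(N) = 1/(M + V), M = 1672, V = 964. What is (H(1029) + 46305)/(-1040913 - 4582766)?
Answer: -122059981/14824017844 ≈ -0.0082339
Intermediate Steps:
H(N) = 1/2636 (H(N) = 1/(1672 + 964) = 1/2636)
(H(1029) + 46305)/(-1040913 - 4582766) = (1/2636 + 46305)/(-1040913 - 4582766) = (122059981/2636)/(-5623679) = (122059981/2636)*(-1/5623679) = -122059981/14824017844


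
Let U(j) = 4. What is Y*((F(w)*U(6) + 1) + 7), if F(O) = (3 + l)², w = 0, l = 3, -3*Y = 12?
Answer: -608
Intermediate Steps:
Y = -4 (Y = -⅓*12 = -4)
F(O) = 36 (F(O) = (3 + 3)² = 6² = 36)
Y*((F(w)*U(6) + 1) + 7) = -4*((36*4 + 1) + 7) = -4*((144 + 1) + 7) = -4*(145 + 7) = -4*152 = -608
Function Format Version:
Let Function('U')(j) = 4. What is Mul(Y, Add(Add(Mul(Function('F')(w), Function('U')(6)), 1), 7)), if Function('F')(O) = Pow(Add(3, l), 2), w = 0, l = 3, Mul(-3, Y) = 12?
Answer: -608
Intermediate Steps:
Y = -4 (Y = Mul(Rational(-1, 3), 12) = -4)
Function('F')(O) = 36 (Function('F')(O) = Pow(Add(3, 3), 2) = Pow(6, 2) = 36)
Mul(Y, Add(Add(Mul(Function('F')(w), Function('U')(6)), 1), 7)) = Mul(-4, Add(Add(Mul(36, 4), 1), 7)) = Mul(-4, Add(Add(144, 1), 7)) = Mul(-4, Add(145, 7)) = Mul(-4, 152) = -608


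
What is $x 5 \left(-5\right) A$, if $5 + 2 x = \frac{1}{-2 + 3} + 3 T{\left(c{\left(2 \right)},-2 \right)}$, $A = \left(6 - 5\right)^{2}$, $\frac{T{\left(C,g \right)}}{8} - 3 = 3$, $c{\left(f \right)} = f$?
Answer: $-1750$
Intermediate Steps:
$T{\left(C,g \right)} = 48$ ($T{\left(C,g \right)} = 24 + 8 \cdot 3 = 24 + 24 = 48$)
$A = 1$ ($A = 1^{2} = 1$)
$x = 70$ ($x = - \frac{5}{2} + \frac{\frac{1}{-2 + 3} + 3 \cdot 48}{2} = - \frac{5}{2} + \frac{1^{-1} + 144}{2} = - \frac{5}{2} + \frac{1 + 144}{2} = - \frac{5}{2} + \frac{1}{2} \cdot 145 = - \frac{5}{2} + \frac{145}{2} = 70$)
$x 5 \left(-5\right) A = 70 \cdot 5 \left(-5\right) 1 = 70 \left(-25\right) 1 = \left(-1750\right) 1 = -1750$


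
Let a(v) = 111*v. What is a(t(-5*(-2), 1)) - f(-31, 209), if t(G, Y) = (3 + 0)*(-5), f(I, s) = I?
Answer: -1634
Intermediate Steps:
t(G, Y) = -15 (t(G, Y) = 3*(-5) = -15)
a(t(-5*(-2), 1)) - f(-31, 209) = 111*(-15) - 1*(-31) = -1665 + 31 = -1634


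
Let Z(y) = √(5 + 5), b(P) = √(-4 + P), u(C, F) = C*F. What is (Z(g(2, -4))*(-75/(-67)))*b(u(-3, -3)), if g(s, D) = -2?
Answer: 375*√2/67 ≈ 7.9154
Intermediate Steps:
Z(y) = √10
(Z(g(2, -4))*(-75/(-67)))*b(u(-3, -3)) = (√10*(-75/(-67)))*√(-4 - 3*(-3)) = (√10*(-75*(-1/67)))*√(-4 + 9) = (√10*(75/67))*√5 = (75*√10/67)*√5 = 375*√2/67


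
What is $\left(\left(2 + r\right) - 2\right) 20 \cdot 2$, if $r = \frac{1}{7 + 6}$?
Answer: $\frac{40}{13} \approx 3.0769$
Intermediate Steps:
$r = \frac{1}{13} \approx 0.076923$
$\left(\left(2 + r\right) - 2\right) 20 \cdot 2 = \left(\left(2 + \frac{1}{13}\right) - 2\right) 20 \cdot 2 = \left(\frac{27}{13} + \left(-5 + 3\right)\right) 20 \cdot 2 = \left(\frac{27}{13} - 2\right) 20 \cdot 2 = \frac{1}{13} \cdot 20 \cdot 2 = \frac{20}{13} \cdot 2 = \frac{40}{13}$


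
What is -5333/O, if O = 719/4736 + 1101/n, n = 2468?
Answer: -15583623296/1747207 ≈ -8919.2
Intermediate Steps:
O = 1747207/2922112 (O = 719/4736 + 1101/2468 = 1747207/2922112 ≈ 0.59793)
-5333/O = -5333/1747207/2922112 = -5333*2922112/1747207 = -15583623296/1747207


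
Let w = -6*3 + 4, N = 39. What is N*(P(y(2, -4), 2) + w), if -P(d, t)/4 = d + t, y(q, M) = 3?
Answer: -1326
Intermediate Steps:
P(d, t) = -4*d - 4*t (P(d, t) = -4*(d + t) = -4*d - 4*t)
w = -14 (w = -18 + 4 = -14)
N*(P(y(2, -4), 2) + w) = 39*((-4*3 - 4*2) - 14) = 39*((-12 - 8) - 14) = 39*(-20 - 14) = 39*(-34) = -1326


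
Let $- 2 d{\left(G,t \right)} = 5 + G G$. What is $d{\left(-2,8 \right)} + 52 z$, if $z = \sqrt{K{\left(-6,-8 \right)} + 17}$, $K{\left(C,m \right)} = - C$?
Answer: $- \frac{9}{2} + 52 \sqrt{23} \approx 244.88$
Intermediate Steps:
$d{\left(G,t \right)} = - \frac{5}{2} - \frac{G^{2}}{2}$ ($d{\left(G,t \right)} = - \frac{5 + G G}{2} = - \frac{5 + G^{2}}{2} = - \frac{5}{2} - \frac{G^{2}}{2}$)
$z = \sqrt{23}$ ($z = \sqrt{\left(-1\right) \left(-6\right) + 17} = \sqrt{6 + 17} = \sqrt{23} \approx 4.7958$)
$d{\left(-2,8 \right)} + 52 z = \left(- \frac{5}{2} - \frac{\left(-2\right)^{2}}{2}\right) + 52 \sqrt{23} = \left(- \frac{5}{2} - 2\right) + 52 \sqrt{23} = - \frac{9}{2} + 52 \sqrt{23}$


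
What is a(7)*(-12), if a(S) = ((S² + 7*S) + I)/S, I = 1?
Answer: -1188/7 ≈ -169.71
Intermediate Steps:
a(S) = (1 + S² + 7*S)/S (a(S) = ((S² + 7*S) + 1)/S = (1 + S² + 7*S)/S)
a(7)*(-12) = (7 + 7 + 1/7)*(-12) = (7 + 7 + ⅐)*(-12) = (99/7)*(-12) = -1188/7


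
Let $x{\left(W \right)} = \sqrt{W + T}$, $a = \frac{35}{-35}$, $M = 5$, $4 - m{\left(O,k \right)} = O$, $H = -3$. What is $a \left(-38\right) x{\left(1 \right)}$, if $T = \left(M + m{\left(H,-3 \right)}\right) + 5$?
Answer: $114 \sqrt{2} \approx 161.22$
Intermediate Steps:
$m{\left(O,k \right)} = 4 - O$
$a = -1$ ($a = 35 \left(- \frac{1}{35}\right) = -1$)
$T = 17$ ($T = \left(5 + \left(4 - -3\right)\right) + 5 = \left(5 + \left(4 + 3\right)\right) + 5 = \left(5 + 7\right) + 5 = 12 + 5 = 17$)
$x{\left(W \right)} = \sqrt{17 + W}$ ($x{\left(W \right)} = \sqrt{W + 17} = \sqrt{17 + W}$)
$a \left(-38\right) x{\left(1 \right)} = \left(-1\right) \left(-38\right) \sqrt{17 + 1} = 38 \sqrt{18} = 38 \cdot 3 \sqrt{2} = 114 \sqrt{2}$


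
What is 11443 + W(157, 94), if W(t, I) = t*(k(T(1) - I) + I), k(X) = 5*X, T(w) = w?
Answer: -46804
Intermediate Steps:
W(t, I) = t*(5 - 4*I) (W(t, I) = t*(5*(1 - I) + I) = t*((5 - 5*I) + I) = t*(5 - 4*I))
11443 + W(157, 94) = 11443 + 157*(5 - 4*94) = 11443 + 157*(5 - 376) = 11443 + 157*(-371) = 11443 - 58247 = -46804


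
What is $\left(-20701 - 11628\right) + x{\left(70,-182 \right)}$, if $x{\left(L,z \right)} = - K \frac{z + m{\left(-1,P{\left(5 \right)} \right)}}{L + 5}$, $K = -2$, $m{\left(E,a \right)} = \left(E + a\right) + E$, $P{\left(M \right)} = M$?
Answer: $- \frac{2425033}{75} \approx -32334.0$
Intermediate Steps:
$m{\left(E,a \right)} = a + 2 E$
$x{\left(L,z \right)} = \frac{2 \left(3 + z\right)}{5 + L}$ ($x{\left(L,z \right)} = \left(-1\right) \left(-2\right) \frac{z + \left(5 + 2 \left(-1\right)\right)}{L + 5} = 2 \frac{z + \left(5 - 2\right)}{5 + L} = 2 \frac{z + 3}{5 + L} = 2 \frac{3 + z}{5 + L} = \frac{2 \left(3 + z\right)}{5 + L}$)
$\left(-20701 - 11628\right) + x{\left(70,-182 \right)} = \left(-20701 - 11628\right) + \frac{2 \left(3 - 182\right)}{5 + 70} = -32329 + 2 \cdot \frac{1}{75} \left(-179\right) = -32329 - \frac{358}{75} = - \frac{2425033}{75}$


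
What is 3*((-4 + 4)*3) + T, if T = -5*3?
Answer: -15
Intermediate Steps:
T = -15
3*((-4 + 4)*3) + T = 3*((-4 + 4)*3) - 15 = 3*(0*3) - 15 = 3*0 - 15 = 0 - 15 = -15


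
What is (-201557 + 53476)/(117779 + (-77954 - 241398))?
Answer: 148081/201573 ≈ 0.73463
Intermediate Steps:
(-201557 + 53476)/(117779 + (-77954 - 241398)) = -148081/(117779 - 319352) = -148081/(-201573) = -148081*(-1/201573) = 148081/201573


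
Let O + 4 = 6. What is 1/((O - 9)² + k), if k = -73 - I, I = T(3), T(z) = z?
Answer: -1/27 ≈ -0.037037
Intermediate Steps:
O = 2 (O = -4 + 6 = 2)
I = 3
k = -76 (k = -73 - 1*3 = -73 - 3 = -76)
1/((O - 9)² + k) = 1/((2 - 9)² - 76) = 1/((-7)² - 76) = 1/(49 - 76) = 1/(-27) = -1/27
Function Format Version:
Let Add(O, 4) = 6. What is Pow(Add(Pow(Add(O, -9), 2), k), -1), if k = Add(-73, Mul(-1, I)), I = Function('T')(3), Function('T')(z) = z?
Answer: Rational(-1, 27) ≈ -0.037037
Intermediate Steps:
O = 2 (O = Add(-4, 6) = 2)
I = 3
k = -76 (k = Add(-73, Mul(-1, 3)) = Add(-73, -3) = -76)
Pow(Add(Pow(Add(O, -9), 2), k), -1) = Pow(Add(Pow(Add(2, -9), 2), -76), -1) = Pow(Add(Pow(-7, 2), -76), -1) = Pow(Add(49, -76), -1) = Pow(-27, -1) = Rational(-1, 27)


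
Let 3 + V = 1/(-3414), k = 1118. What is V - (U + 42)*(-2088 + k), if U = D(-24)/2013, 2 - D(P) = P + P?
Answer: 31125089169/763598 ≈ 40761.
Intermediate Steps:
D(P) = 2 - 2*P (D(P) = 2 - (P + P) = 2 - 2*P)
U = 50/2013 (U = (2 - 2*(-24))/2013 = (2 + 48)*(1/2013) = 50*(1/2013) = 50/2013 ≈ 0.024839)
V = -10243/3414 (V = -3 + 1/(-3414) = -3 - 1/3414 = -10243/3414 ≈ -3.0003)
V - (U + 42)*(-2088 + k) = -10243/3414 - (50/2013 + 42)*(-2088 + 1118) = -10243/3414 - 84596*(-970)/2013 = -10243/3414 - 1*(-82058120/2013) = -10243/3414 + 82058120/2013 = 31125089169/763598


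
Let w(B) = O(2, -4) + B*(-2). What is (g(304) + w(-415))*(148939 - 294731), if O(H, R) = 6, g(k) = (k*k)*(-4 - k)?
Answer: 4149720267264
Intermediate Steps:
g(k) = k**2*(-4 - k)
w(B) = 6 - 2*B (w(B) = 6 + B*(-2) = 6 - 2*B)
(g(304) + w(-415))*(148939 - 294731) = (304**2*(-4 - 1*304) + (6 - 2*(-415)))*(148939 - 294731) = (92416*(-4 - 304) + (6 + 830))*(-145792) = (92416*(-308) + 836)*(-145792) = (-28464128 + 836)*(-145792) = -28463292*(-145792) = 4149720267264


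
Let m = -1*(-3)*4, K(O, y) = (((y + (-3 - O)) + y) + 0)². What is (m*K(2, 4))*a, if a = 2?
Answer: 216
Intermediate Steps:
K(O, y) = (-3 - O + 2*y)² (K(O, y) = (((-3 + y - O) + y) + 0)² = ((-3 - O + 2*y) + 0)² = (-3 - O + 2*y)²)
m = 12 (m = 3*4 = 12)
(m*K(2, 4))*a = (12*(3 + 2 - 2*4)²)*2 = (12*(3 + 2 - 8)²)*2 = (12*(-3)²)*2 = (12*9)*2 = 108*2 = 216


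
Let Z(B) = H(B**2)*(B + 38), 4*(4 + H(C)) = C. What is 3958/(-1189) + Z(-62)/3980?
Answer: -10765448/1183055 ≈ -9.0997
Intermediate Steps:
H(C) = -4 + C/4
Z(B) = (-4 + B**2/4)*(38 + B) (Z(B) = (-4 + B**2/4)*(B + 38) = (-4 + B**2/4)*(38 + B))
3958/(-1189) + Z(-62)/3980 = 3958/(-1189) + ((-16 + (-62)**2)*(38 - 62)/4)/3980 = 3958*(-1/1189) + ((1/4)*(-16 + 3844)*(-24))*(1/3980) = -3958/1189 + ((1/4)*3828*(-24))*(1/3980) = -3958/1189 - 22968*1/3980 = -3958/1189 - 5742/995 = -10765448/1183055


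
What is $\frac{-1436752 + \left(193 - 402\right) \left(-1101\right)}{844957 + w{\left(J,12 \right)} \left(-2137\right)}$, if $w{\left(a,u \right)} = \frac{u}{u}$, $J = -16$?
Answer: $- \frac{1206643}{842820} \approx -1.4317$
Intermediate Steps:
$w{\left(a,u \right)} = 1$
$\frac{-1436752 + \left(193 - 402\right) \left(-1101\right)}{844957 + w{\left(J,12 \right)} \left(-2137\right)} = \frac{-1436752 + \left(193 - 402\right) \left(-1101\right)}{844957 + 1 \left(-2137\right)} = \frac{-1436752 - -230109}{844957 - 2137} = \frac{-1436752 + 230109}{842820} = \left(-1206643\right) \frac{1}{842820} = - \frac{1206643}{842820}$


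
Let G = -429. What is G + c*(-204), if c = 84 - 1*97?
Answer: 2223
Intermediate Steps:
c = -13 (c = 84 - 97 = -13)
G + c*(-204) = -429 - 13*(-204) = -429 + 2652 = 2223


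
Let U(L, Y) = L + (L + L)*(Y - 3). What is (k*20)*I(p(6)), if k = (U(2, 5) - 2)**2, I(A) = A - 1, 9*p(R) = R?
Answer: -1280/3 ≈ -426.67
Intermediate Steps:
p(R) = R/9
U(L, Y) = L + 2*L*(-3 + Y) (U(L, Y) = L + (2*L)*(-3 + Y) = L + 2*L*(-3 + Y))
I(A) = -1 + A
k = 64 (k = (2*(-5 + 2*5) - 2)**2 = (2*(-5 + 10) - 2)**2 = (2*5 - 2)**2 = (10 - 2)**2 = 8**2 = 64)
(k*20)*I(p(6)) = (64*20)*(-1 + (1/9)*6) = 1280*(-1 + 2/3) = 1280*(-1/3) = -1280/3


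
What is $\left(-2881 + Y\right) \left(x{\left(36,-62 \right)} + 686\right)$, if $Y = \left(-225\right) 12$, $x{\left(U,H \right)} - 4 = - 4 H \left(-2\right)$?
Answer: $-1082714$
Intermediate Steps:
$x{\left(U,H \right)} = 4 + 8 H$ ($x{\left(U,H \right)} = 4 + - 4 H \left(-2\right) = 4 + 8 H$)
$Y = -2700$
$\left(-2881 + Y\right) \left(x{\left(36,-62 \right)} + 686\right) = \left(-2881 - 2700\right) \left(\left(4 + 8 \left(-62\right)\right) + 686\right) = - 5581 \left(\left(4 - 496\right) + 686\right) = - 5581 \left(-492 + 686\right) = \left(-5581\right) 194 = -1082714$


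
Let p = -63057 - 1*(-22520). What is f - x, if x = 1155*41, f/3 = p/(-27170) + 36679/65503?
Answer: -84267519740427/1779716510 ≈ -47349.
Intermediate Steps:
p = -40537 (p = -63057 + 22520 = -40537)
f = 10955590623/1779716510 (f = 3*(-40537/(-27170) + 36679/65503) = 3*(-40537*(-1/27170) + 36679*(1/65503)) = 3*(40537/27170 + 36679/65503) = 3*(3651863541/1779716510) = 10955590623/1779716510 ≈ 6.1558)
x = 47355
f - x = 10955590623/1779716510 - 1*47355 = 10955590623/1779716510 - 47355 = -84267519740427/1779716510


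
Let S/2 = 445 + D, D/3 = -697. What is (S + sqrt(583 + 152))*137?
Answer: -451004 + 959*sqrt(15) ≈ -4.4729e+5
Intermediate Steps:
D = -2091 (D = 3*(-697) = -2091)
S = -3292 (S = 2*(445 - 2091) = 2*(-1646) = -3292)
(S + sqrt(583 + 152))*137 = (-3292 + sqrt(583 + 152))*137 = (-3292 + sqrt(735))*137 = (-3292 + 7*sqrt(15))*137 = -451004 + 959*sqrt(15)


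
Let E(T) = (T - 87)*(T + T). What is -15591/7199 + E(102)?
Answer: 22013349/7199 ≈ 3057.8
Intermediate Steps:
E(T) = 2*T*(-87 + T) (E(T) = (-87 + T)*(2*T) = 2*T*(-87 + T))
-15591/7199 + E(102) = -15591/7199 + 2*102*(-87 + 102) = -15591*1/7199 + 2*102*15 = -15591/7199 + 3060 = 22013349/7199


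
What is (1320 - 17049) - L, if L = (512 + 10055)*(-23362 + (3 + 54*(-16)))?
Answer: 255948712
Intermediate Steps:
L = -255964441 (L = 10567*(-23362 + (3 - 864)) = 10567*(-23362 - 861) = 10567*(-24223) = -255964441)
(1320 - 17049) - L = (1320 - 17049) - 1*(-255964441) = -15729 + 255964441 = 255948712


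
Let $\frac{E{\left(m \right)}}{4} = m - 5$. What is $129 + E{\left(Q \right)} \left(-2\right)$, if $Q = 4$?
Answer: $137$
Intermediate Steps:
$E{\left(m \right)} = -20 + 4 m$ ($E{\left(m \right)} = 4 \left(m - 5\right) = 4 \left(-5 + m\right) = -20 + 4 m$)
$129 + E{\left(Q \right)} \left(-2\right) = 129 + \left(-20 + 4 \cdot 4\right) \left(-2\right) = 129 + \left(-20 + 16\right) \left(-2\right) = 129 - -8 = 129 + 8 = 137$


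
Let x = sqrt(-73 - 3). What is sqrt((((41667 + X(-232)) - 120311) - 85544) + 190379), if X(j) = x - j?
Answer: sqrt(26423 + 2*I*sqrt(19)) ≈ 162.55 + 0.027*I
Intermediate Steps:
x = 2*I*sqrt(19) (x = sqrt(-76) = 2*I*sqrt(19) ≈ 8.7178*I)
X(j) = -j + 2*I*sqrt(19) (X(j) = 2*I*sqrt(19) - j = -j + 2*I*sqrt(19))
sqrt((((41667 + X(-232)) - 120311) - 85544) + 190379) = sqrt((((41667 + (-1*(-232) + 2*I*sqrt(19))) - 120311) - 85544) + 190379) = sqrt((((41667 + (232 + 2*I*sqrt(19))) - 120311) - 85544) + 190379) = sqrt((((41899 + 2*I*sqrt(19)) - 120311) - 85544) + 190379) = sqrt(((-78412 + 2*I*sqrt(19)) - 85544) + 190379) = sqrt((-163956 + 2*I*sqrt(19)) + 190379) = sqrt(26423 + 2*I*sqrt(19))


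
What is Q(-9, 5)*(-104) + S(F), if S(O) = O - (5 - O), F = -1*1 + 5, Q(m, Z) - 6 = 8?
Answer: -1453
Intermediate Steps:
Q(m, Z) = 14 (Q(m, Z) = 6 + 8 = 14)
F = 4 (F = -1 + 5 = 4)
S(O) = -5 + 2*O (S(O) = O + (-5 + O) = -5 + 2*O)
Q(-9, 5)*(-104) + S(F) = 14*(-104) + (-5 + 2*4) = -1456 + (-5 + 8) = -1456 + 3 = -1453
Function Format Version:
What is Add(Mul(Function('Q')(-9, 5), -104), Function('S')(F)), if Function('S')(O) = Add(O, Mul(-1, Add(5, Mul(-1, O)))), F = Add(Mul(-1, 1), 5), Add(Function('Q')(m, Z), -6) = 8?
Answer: -1453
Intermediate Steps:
Function('Q')(m, Z) = 14 (Function('Q')(m, Z) = Add(6, 8) = 14)
F = 4 (F = Add(-1, 5) = 4)
Function('S')(O) = Add(-5, Mul(2, O)) (Function('S')(O) = Add(O, Add(-5, O)) = Add(-5, Mul(2, O)))
Add(Mul(Function('Q')(-9, 5), -104), Function('S')(F)) = Add(Mul(14, -104), Add(-5, Mul(2, 4))) = Add(-1456, Add(-5, 8)) = Add(-1456, 3) = -1453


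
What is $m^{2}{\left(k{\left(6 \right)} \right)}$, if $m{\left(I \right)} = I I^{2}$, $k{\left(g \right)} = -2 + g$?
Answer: $4096$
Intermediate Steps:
$m{\left(I \right)} = I^{3}$
$m^{2}{\left(k{\left(6 \right)} \right)} = \left(\left(-2 + 6\right)^{3}\right)^{2} = \left(4^{3}\right)^{2} = 64^{2} = 4096$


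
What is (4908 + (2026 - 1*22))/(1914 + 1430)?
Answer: 432/209 ≈ 2.0670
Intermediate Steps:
(4908 + (2026 - 1*22))/(1914 + 1430) = (4908 + (2026 - 22))/3344 = (4908 + 2004)*(1/3344) = 6912*(1/3344) = 432/209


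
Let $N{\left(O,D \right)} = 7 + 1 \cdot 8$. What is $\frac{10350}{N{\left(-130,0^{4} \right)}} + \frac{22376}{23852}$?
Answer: $\frac{4120064}{5963} \approx 690.94$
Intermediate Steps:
$N{\left(O,D \right)} = 15$ ($N{\left(O,D \right)} = 7 + 8 = 15$)
$\frac{10350}{N{\left(-130,0^{4} \right)}} + \frac{22376}{23852} = \frac{10350}{15} + \frac{22376}{23852} = 10350 \cdot \frac{1}{15} + 22376 \cdot \frac{1}{23852} = 690 + \frac{5594}{5963} = \frac{4120064}{5963}$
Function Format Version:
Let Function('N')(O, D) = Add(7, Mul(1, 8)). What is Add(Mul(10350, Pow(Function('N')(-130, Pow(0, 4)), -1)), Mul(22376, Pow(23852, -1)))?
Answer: Rational(4120064, 5963) ≈ 690.94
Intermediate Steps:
Function('N')(O, D) = 15 (Function('N')(O, D) = Add(7, 8) = 15)
Add(Mul(10350, Pow(Function('N')(-130, Pow(0, 4)), -1)), Mul(22376, Pow(23852, -1))) = Add(Mul(10350, Pow(15, -1)), Mul(22376, Pow(23852, -1))) = Add(Mul(10350, Rational(1, 15)), Mul(22376, Rational(1, 23852))) = Add(690, Rational(5594, 5963)) = Rational(4120064, 5963)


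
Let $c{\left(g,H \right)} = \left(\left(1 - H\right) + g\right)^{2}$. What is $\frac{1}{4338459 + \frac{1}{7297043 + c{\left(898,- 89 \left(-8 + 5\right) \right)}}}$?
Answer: $\frac{7696467}{33390806524354} \approx 2.305 \cdot 10^{-7}$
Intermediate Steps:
$c{\left(g,H \right)} = \left(1 + g - H\right)^{2}$
$\frac{1}{4338459 + \frac{1}{7297043 + c{\left(898,- 89 \left(-8 + 5\right) \right)}}} = \frac{1}{4338459 + \frac{1}{7297043 + \left(1 + 898 - - 89 \left(-8 + 5\right)\right)^{2}}} = \frac{1}{4338459 + \frac{1}{7297043 + \left(1 + 898 - \left(-89\right) \left(-3\right)\right)^{2}}} = \frac{1}{4338459 + \frac{1}{7297043 + \left(1 + 898 - 267\right)^{2}}} = \frac{1}{4338459 + \frac{1}{7297043 + 632^{2}}} = \frac{1}{4338459 + \frac{1}{7297043 + 399424}} = \frac{1}{4338459 + \frac{1}{7696467}} = \frac{1}{\frac{33390806524354}{7696467}} = \frac{7696467}{33390806524354}$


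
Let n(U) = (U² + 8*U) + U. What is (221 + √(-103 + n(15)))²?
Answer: (221 + √257)² ≈ 56184.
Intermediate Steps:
n(U) = U² + 9*U
(221 + √(-103 + n(15)))² = (221 + √(-103 + 15*(9 + 15)))² = (221 + √(-103 + 15*24))² = (221 + √(-103 + 360))² = (221 + √257)²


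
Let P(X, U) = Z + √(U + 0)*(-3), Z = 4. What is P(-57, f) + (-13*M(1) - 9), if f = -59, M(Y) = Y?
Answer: -18 - 3*I*√59 ≈ -18.0 - 23.043*I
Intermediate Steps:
P(X, U) = 4 - 3*√U (P(X, U) = 4 + √(U + 0)*(-3) = 4 + √U*(-3) = 4 - 3*√U)
P(-57, f) + (-13*M(1) - 9) = (4 - 3*I*√59) + (-13*1 - 9) = (4 - 3*I*√59) + (-13 - 9) = (4 - 3*I*√59) - 22 = -18 - 3*I*√59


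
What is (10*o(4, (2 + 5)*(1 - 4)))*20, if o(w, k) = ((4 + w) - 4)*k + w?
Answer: -16000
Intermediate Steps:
o(w, k) = w + k*w (o(w, k) = w*k + w = k*w + w = w + k*w)
(10*o(4, (2 + 5)*(1 - 4)))*20 = (10*(4*(1 + (2 + 5)*(1 - 4))))*20 = (10*(4*(1 + 7*(-3))))*20 = (10*(4*(1 - 21)))*20 = (10*(4*(-20)))*20 = (10*(-80))*20 = -800*20 = -16000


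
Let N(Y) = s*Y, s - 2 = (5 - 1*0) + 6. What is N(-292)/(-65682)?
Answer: 1898/32841 ≈ 0.057794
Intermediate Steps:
s = 13 (s = 2 + ((5 - 1*0) + 6) = 2 + ((5 + 0) + 6) = 2 + (5 + 6) = 2 + 11 = 13)
N(Y) = 13*Y
N(-292)/(-65682) = (13*(-292))/(-65682) = -3796*(-1/65682) = 1898/32841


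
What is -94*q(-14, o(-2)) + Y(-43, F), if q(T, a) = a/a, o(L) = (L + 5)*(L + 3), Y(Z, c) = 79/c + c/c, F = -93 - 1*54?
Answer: -13750/147 ≈ -93.537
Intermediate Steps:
F = -147 (F = -93 - 54 = -147)
Y(Z, c) = 1 + 79/c (Y(Z, c) = 79/c + 1 = 1 + 79/c)
o(L) = (3 + L)*(5 + L) (o(L) = (5 + L)*(3 + L) = (3 + L)*(5 + L))
q(T, a) = 1
-94*q(-14, o(-2)) + Y(-43, F) = -94*1 + (79 - 147)/(-147) = -94 - 1/147*(-68) = -94 + 68/147 = -13750/147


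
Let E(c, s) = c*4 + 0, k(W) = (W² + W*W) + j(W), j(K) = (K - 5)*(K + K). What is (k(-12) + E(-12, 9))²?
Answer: 419904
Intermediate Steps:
j(K) = 2*K*(-5 + K) (j(K) = (-5 + K)*(2*K) = 2*K*(-5 + K))
k(W) = 2*W² + 2*W*(-5 + W) (k(W) = (W² + W*W) + 2*W*(-5 + W) = (W² + W²) + 2*W*(-5 + W) = 2*W² + 2*W*(-5 + W))
E(c, s) = 4*c (E(c, s) = 4*c + 0 = 4*c)
(k(-12) + E(-12, 9))² = (2*(-12)*(-5 + 2*(-12)) + 4*(-12))² = (2*(-12)*(-5 - 24) - 48)² = (2*(-12)*(-29) - 48)² = (696 - 48)² = 648² = 419904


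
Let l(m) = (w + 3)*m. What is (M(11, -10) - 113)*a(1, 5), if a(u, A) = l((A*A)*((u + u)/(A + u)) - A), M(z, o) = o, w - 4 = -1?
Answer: -2460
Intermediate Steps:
w = 3 (w = 4 - 1 = 3)
l(m) = 6*m (l(m) = (3 + 3)*m = 6*m)
a(u, A) = -6*A + 12*u*A²/(A + u) (a(u, A) = 6*((A*A)*((u + u)/(A + u)) - A) = 6*(A²*((2*u)/(A + u)) - A) = 6*(A²*(2*u/(A + u)) - A) = 6*(2*u*A²/(A + u) - A) = 6*(-A + 2*u*A²/(A + u)) = -6*A + 12*u*A²/(A + u))
(M(11, -10) - 113)*a(1, 5) = (-10 - 113)*(6*5*(-1*5 - 1*1 + 2*5*1)/(5 + 1)) = -738*5*(-5 - 1 + 10)/6 = -738*5*4/6 = -123*20 = -2460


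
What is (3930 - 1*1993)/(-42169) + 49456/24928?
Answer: 127326533/65699302 ≈ 1.9380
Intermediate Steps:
(3930 - 1*1993)/(-42169) + 49456/24928 = (3930 - 1993)*(-1/42169) + 49456*(1/24928) = 1937*(-1/42169) + 3091/1558 = -1937/42169 + 3091/1558 = 127326533/65699302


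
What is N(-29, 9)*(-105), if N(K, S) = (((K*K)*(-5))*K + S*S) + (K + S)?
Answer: -12810630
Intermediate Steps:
N(K, S) = K + S + S² - 5*K³ (N(K, S) = ((K²*(-5))*K + S²) + (K + S) = ((-5*K²)*K + S²) + (K + S) = (-5*K³ + S²) + (K + S) = (S² - 5*K³) + (K + S) = K + S + S² - 5*K³)
N(-29, 9)*(-105) = (-29 + 9 + 9² - 5*(-29)³)*(-105) = (-29 + 9 + 81 - 5*(-24389))*(-105) = (-29 + 9 + 81 + 121945)*(-105) = 122006*(-105) = -12810630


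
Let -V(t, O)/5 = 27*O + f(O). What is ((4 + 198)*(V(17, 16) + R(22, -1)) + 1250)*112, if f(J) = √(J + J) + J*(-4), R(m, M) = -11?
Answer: -41737024 - 452480*√2 ≈ -4.2377e+7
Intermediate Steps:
f(J) = -4*J + √2*√J (f(J) = √(2*J) - 4*J = √2*√J - 4*J = -4*J + √2*√J)
V(t, O) = -115*O - 5*√2*√O (V(t, O) = -5*(27*O + (-4*O + √2*√O)) = -5*(23*O + √2*√O) = -115*O - 5*√2*√O)
((4 + 198)*(V(17, 16) + R(22, -1)) + 1250)*112 = ((4 + 198)*((-115*16 - 5*√2*√16) - 11) + 1250)*112 = (202*((-1840 - 5*√2*4) - 11) + 1250)*112 = (202*((-1840 - 20*√2) - 11) + 1250)*112 = (202*(-1851 - 20*√2) + 1250)*112 = ((-373902 - 4040*√2) + 1250)*112 = (-372652 - 4040*√2)*112 = -41737024 - 452480*√2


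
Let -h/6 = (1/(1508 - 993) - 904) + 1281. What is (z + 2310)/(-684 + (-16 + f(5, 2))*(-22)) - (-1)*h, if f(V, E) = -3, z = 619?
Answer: -311381411/136990 ≈ -2273.0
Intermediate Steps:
h = -1164936/515 (h = -6*((1/(1508 - 993) - 904) + 1281) = -6*((1/515 - 904) + 1281) = -6*(-465559/515 + 1281) = -6*194156/515 = -1164936/515 ≈ -2262.0)
(z + 2310)/(-684 + (-16 + f(5, 2))*(-22)) - (-1)*h = (619 + 2310)/(-684 + (-16 - 3)*(-22)) - (-1)*(-1164936)/515 = 2929/(-684 - 19*(-22)) - 1*1164936/515 = 2929/(-684 + 418) - 1164936/515 = 2929/(-266) - 1164936/515 = 2929*(-1/266) - 1164936/515 = -2929/266 - 1164936/515 = -311381411/136990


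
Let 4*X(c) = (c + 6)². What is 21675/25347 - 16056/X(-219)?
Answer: -19777/35287 ≈ -0.56046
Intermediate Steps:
X(c) = (6 + c)²/4 (X(c) = (c + 6)²/4 = (6 + c)²/4)
21675/25347 - 16056/X(-219) = 21675/25347 - 16056*4/(6 - 219)² = 21675*(1/25347) - 16056/((¼)*(-213)²) = 425/497 - 16056/((¼)*45369) = 425/497 - 16056/45369/4 = 425/497 - 16056*4/45369 = 425/497 - 7136/5041 = -19777/35287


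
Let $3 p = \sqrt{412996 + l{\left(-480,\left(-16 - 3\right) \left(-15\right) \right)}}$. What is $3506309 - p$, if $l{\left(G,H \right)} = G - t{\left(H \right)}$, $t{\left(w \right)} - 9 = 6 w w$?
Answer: $3506309 - \frac{i \sqrt{74843}}{3} \approx 3.5063 \cdot 10^{6} - 91.192 i$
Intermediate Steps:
$t{\left(w \right)} = 9 + 6 w^{2}$ ($t{\left(w \right)} = 9 + 6 w w = 9 + 6 w^{2}$)
$l{\left(G,H \right)} = -9 + G - 6 H^{2}$ ($l{\left(G,H \right)} = G - \left(9 + 6 H^{2}\right) = -9 + G - 6 H^{2}$)
$p = \frac{i \sqrt{74843}}{3}$ ($p = \frac{\sqrt{412996 - \left(489 + 6 \cdot 225 \left(-16 - 3\right)^{2}\right)}}{3} = \frac{\sqrt{412996 - \left(489 + 487350\right)}}{3} = \frac{\sqrt{412996 - 487839}}{3} = \frac{\sqrt{-74843}}{3} = \frac{i \sqrt{74843}}{3} \approx 91.192 i$)
$3506309 - p = 3506309 - \frac{i \sqrt{74843}}{3}$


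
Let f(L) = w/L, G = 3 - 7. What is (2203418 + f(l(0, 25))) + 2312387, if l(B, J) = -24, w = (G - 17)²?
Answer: 36126293/8 ≈ 4.5158e+6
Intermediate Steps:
G = -4
w = 441 (w = (-4 - 17)² = (-21)² = 441)
f(L) = 441/L
(2203418 + f(l(0, 25))) + 2312387 = (2203418 + 441/(-24)) + 2312387 = (2203418 + 441*(-1/24)) + 2312387 = (2203418 - 147/8) + 2312387 = 17627197/8 + 2312387 = 36126293/8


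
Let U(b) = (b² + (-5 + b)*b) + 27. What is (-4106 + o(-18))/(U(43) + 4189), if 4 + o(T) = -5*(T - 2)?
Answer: -4010/7699 ≈ -0.52085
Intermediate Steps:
o(T) = 6 - 5*T (o(T) = -4 - 5*(T - 2) = -4 - 5*(-2 + T) = -4 + (10 - 5*T) = 6 - 5*T)
U(b) = 27 + b² + b*(-5 + b) (U(b) = (b² + b*(-5 + b)) + 27 = 27 + b² + b*(-5 + b))
(-4106 + o(-18))/(U(43) + 4189) = (-4106 + (6 - 5*(-18)))/((27 - 5*43 + 2*43²) + 4189) = (-4106 + (6 + 90))/((27 - 215 + 2*1849) + 4189) = (-4106 + 96)/((27 - 215 + 3698) + 4189) = -4010/(3510 + 4189) = -4010/7699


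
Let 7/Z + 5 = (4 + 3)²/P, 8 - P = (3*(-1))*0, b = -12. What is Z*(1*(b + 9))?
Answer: -56/3 ≈ -18.667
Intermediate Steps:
P = 8 (P = 8 - 3*(-1)*0 = 8 - (-3)*0 = 8 - 1*0 = 8 + 0 = 8)
Z = 56/9 (Z = 7/(-5 + (4 + 3)²/8) = 7/(-5 + 7²*(⅛)) = 7/(-5 + 49*(⅛)) = 7/(-5 + 49/8) = 7/(9/8) = 7*(8/9) = 56/9 ≈ 6.2222)
Z*(1*(b + 9)) = 56*(1*(-12 + 9))/9 = 56*(1*(-3))/9 = (56/9)*(-3) = -56/3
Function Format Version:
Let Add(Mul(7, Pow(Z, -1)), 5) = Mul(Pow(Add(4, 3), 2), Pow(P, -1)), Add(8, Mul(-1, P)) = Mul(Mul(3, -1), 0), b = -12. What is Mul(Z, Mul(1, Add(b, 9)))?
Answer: Rational(-56, 3) ≈ -18.667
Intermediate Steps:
P = 8 (P = Add(8, Mul(-1, Mul(Mul(3, -1), 0))) = Add(8, Mul(-1, Mul(-3, 0))) = Add(8, Mul(-1, 0)) = Add(8, 0) = 8)
Z = Rational(56, 9) (Z = Mul(7, Pow(Add(-5, Mul(Pow(Add(4, 3), 2), Pow(8, -1))), -1)) = Mul(7, Pow(Add(-5, Mul(Pow(7, 2), Rational(1, 8))), -1)) = Mul(7, Pow(Add(-5, Mul(49, Rational(1, 8))), -1)) = Mul(7, Pow(Add(-5, Rational(49, 8)), -1)) = Mul(7, Pow(Rational(9, 8), -1)) = Mul(7, Rational(8, 9)) = Rational(56, 9) ≈ 6.2222)
Mul(Z, Mul(1, Add(b, 9))) = Mul(Rational(56, 9), Mul(1, Add(-12, 9))) = Mul(Rational(56, 9), Mul(1, -3)) = Mul(Rational(56, 9), -3) = Rational(-56, 3)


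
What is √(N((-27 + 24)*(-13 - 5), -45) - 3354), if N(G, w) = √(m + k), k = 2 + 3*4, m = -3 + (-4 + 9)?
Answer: 5*I*√134 ≈ 57.879*I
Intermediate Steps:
m = 2 (m = -3 + 5 = 2)
k = 14 (k = 2 + 12 = 14)
N(G, w) = 4 (N(G, w) = √(2 + 14) = √16 = 4)
√(N((-27 + 24)*(-13 - 5), -45) - 3354) = √(4 - 3354) = √(-3350) = 5*I*√134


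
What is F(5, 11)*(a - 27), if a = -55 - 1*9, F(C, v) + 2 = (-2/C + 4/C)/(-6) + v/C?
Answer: -182/15 ≈ -12.133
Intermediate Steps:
F(C, v) = -2 - 1/(3*C) + v/C (F(C, v) = -2 + ((-2/C + 4/C)/(-6) + v/C) = -2 + ((2/C)*(-⅙) + v/C) = -2 + (-1/(3*C) + v/C) = -2 - 1/(3*C) + v/C)
a = -64 (a = -55 - 9 = -64)
F(5, 11)*(a - 27) = ((-⅓ + 11 - 2*5)/5)*(-64 - 27) = ((-⅓ + 11 - 10)/5)*(-91) = ((⅕)*(⅔))*(-91) = (2/15)*(-91) = -182/15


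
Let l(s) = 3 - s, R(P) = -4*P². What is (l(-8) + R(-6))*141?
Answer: -18753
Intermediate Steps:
(l(-8) + R(-6))*141 = ((3 - 1*(-8)) - 4*(-6)²)*141 = ((3 + 8) - 4*36)*141 = (11 - 144)*141 = -133*141 = -18753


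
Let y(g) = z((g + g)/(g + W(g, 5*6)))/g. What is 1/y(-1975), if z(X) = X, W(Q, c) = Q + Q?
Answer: -5925/2 ≈ -2962.5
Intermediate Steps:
W(Q, c) = 2*Q
y(g) = 2/(3*g) (y(g) = ((g + g)/(g + 2*g))/g = ((2*g)/((3*g)))/g = ((2*g)*(1/(3*g)))/g = 2/(3*g))
1/y(-1975) = 1/((2/3)/(-1975)) = 1/((2/3)*(-1/1975)) = 1/(-2/5925) = -5925/2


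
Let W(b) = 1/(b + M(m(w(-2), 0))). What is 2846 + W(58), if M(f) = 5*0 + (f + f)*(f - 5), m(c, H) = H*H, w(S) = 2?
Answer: 165069/58 ≈ 2846.0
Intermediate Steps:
m(c, H) = H**2
M(f) = 2*f*(-5 + f) (M(f) = 0 + (2*f)*(-5 + f) = 0 + 2*f*(-5 + f) = 2*f*(-5 + f))
W(b) = 1/b (W(b) = 1/(b + 2*0**2*(-5 + 0**2)) = 1/(b + 2*0*(-5 + 0)) = 1/(b + 2*0*(-5)) = 1/(b + 0) = 1/b)
2846 + W(58) = 2846 + 1/58 = 165069/58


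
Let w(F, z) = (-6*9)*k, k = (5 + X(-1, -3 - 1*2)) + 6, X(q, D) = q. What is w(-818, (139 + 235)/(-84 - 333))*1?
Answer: -540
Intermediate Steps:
k = 10 (k = (5 - 1) + 6 = 4 + 6 = 10)
w(F, z) = -540 (w(F, z) = -6*9*10 = -54*10 = -540)
w(-818, (139 + 235)/(-84 - 333))*1 = -540*1 = -540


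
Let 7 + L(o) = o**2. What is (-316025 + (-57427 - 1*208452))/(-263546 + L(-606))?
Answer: -193968/34561 ≈ -5.6123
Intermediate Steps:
L(o) = -7 + o**2
(-316025 + (-57427 - 1*208452))/(-263546 + L(-606)) = (-316025 + (-57427 - 1*208452))/(-263546 + (-7 + (-606)**2)) = (-316025 + (-57427 - 208452))/(-263546 + (-7 + 367236)) = (-316025 - 265879)/(-263546 + 367229) = -581904/103683 = -581904*1/103683 = -193968/34561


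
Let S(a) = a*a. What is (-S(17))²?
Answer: 83521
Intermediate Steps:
S(a) = a²
(-S(17))² = (-1*17²)² = (-1*289)² = (-289)² = 83521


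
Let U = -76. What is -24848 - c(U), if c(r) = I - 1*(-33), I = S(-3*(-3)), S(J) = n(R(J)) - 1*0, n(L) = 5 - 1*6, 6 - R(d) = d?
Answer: -24880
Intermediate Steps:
R(d) = 6 - d
n(L) = -1 (n(L) = 5 - 6 = -1)
S(J) = -1 (S(J) = -1 - 1*0 = -1 + 0 = -1)
I = -1
c(r) = 32 (c(r) = -1 - 1*(-33) = -1 + 33 = 32)
-24848 - c(U) = -24848 - 1*32 = -24848 - 32 = -24880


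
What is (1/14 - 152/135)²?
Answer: 3972049/3572100 ≈ 1.1120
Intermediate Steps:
(1/14 - 152/135)² = (-1993/1890)² = 3972049/3572100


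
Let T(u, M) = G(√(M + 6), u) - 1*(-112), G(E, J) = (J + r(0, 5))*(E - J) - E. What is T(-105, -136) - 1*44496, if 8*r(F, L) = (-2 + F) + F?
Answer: -221741/4 - 425*I*√130/4 ≈ -55435.0 - 1211.4*I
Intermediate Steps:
r(F, L) = -¼ + F/4 (r(F, L) = ((-2 + F) + F)/8 = (-2 + 2*F)/8 = -¼ + F/4)
G(E, J) = -E + (-¼ + J)*(E - J) (G(E, J) = (J + (-¼ + (¼)*0))*(E - J) - E = (J + (-¼ + 0))*(E - J) - E = (J - ¼)*(E - J) - E = (-¼ + J)*(E - J) - E = -E + (-¼ + J)*(E - J))
T(u, M) = 112 - u² - 5*√(6 + M)/4 + u/4 + u*√(6 + M) (T(u, M) = (-u² - 5*√(M + 6)/4 + u/4 + √(M + 6)*u) - 1*(-112) = (-u² - 5*√(6 + M)/4 + u/4 + √(6 + M)*u) + 112 = (-u² - 5*√(6 + M)/4 + u/4 + u*√(6 + M)) + 112 = 112 - u² - 5*√(6 + M)/4 + u/4 + u*√(6 + M))
T(-105, -136) - 1*44496 = (112 - 1*(-105)² - 5*√(6 - 136)/4 + (¼)*(-105) - 105*√(6 - 136)) - 1*44496 = (112 - 1*11025 - 5*I*√130/4 - 105/4 - 105*I*√130) - 44496 = (112 - 11025 - 5*I*√130/4 - 105/4 - 105*I*√130) - 44496 = (-43757/4 - 425*I*√130/4) - 44496 = -221741/4 - 425*I*√130/4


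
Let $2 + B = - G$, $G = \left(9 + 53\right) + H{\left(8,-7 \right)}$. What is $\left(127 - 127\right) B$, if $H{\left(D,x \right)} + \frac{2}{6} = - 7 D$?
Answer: $0$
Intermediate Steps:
$H{\left(D,x \right)} = - \frac{1}{3} - 7 D$
$G = \frac{17}{3}$ ($G = \left(9 + 53\right) - \frac{169}{3} = 62 - \frac{169}{3} = \frac{17}{3} \approx 5.6667$)
$B = - \frac{23}{3}$ ($B = -2 - \frac{17}{3} = - \frac{23}{3} \approx -7.6667$)
$\left(127 - 127\right) B = \left(127 - 127\right) \left(- \frac{23}{3}\right) = 0 \left(- \frac{23}{3}\right) = 0$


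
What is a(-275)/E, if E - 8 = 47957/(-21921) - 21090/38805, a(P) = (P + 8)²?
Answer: 4042772599203/298791331 ≈ 13530.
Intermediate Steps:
a(P) = (8 + P)²
E = 298791331/56709627 (E = 8 + (47957/(-21921) - 21090/38805) = 8 + (47957*(-1/21921) - 21090*1/38805) = 8 + (-47957/21921 - 1406/2587) = 8 - 154885685/56709627 = 298791331/56709627 ≈ 5.2688)
a(-275)/E = (8 - 275)²/(298791331/56709627) = (-267)²*(56709627/298791331) = 71289*(56709627/298791331) = 4042772599203/298791331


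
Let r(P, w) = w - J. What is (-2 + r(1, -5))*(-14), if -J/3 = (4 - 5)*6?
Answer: 350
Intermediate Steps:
J = 18 (J = -3*(4 - 5)*6 = -(-3)*6 = -3*(-6) = 18)
r(P, w) = -18 + w (r(P, w) = w - 1*18 = w - 18 = -18 + w)
(-2 + r(1, -5))*(-14) = (-2 + (-18 - 5))*(-14) = (-2 - 23)*(-14) = -25*(-14) = 350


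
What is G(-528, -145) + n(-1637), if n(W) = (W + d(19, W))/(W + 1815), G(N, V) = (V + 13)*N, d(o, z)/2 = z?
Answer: 12400977/178 ≈ 69668.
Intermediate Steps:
d(o, z) = 2*z
G(N, V) = N*(13 + V) (G(N, V) = (13 + V)*N = N*(13 + V))
n(W) = 3*W/(1815 + W) (n(W) = (W + 2*W)/(W + 1815) = (3*W)/(1815 + W) = 3*W/(1815 + W))
G(-528, -145) + n(-1637) = -528*(13 - 145) + 3*(-1637)/(1815 - 1637) = -528*(-132) + 3*(-1637)/178 = 69696 + 3*(-1637)*(1/178) = 69696 - 4911/178 = 12400977/178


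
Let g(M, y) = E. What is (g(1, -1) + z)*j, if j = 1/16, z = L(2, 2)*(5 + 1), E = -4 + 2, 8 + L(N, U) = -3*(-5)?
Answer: 5/2 ≈ 2.5000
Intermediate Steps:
L(N, U) = 7 (L(N, U) = -8 - 3*(-5) = -8 + 15 = 7)
E = -2
g(M, y) = -2
z = 42 (z = 7*(5 + 1) = 7*6 = 42)
j = 1/16 ≈ 0.062500
(g(1, -1) + z)*j = (-2 + 42)*(1/16) = 40*(1/16) = 5/2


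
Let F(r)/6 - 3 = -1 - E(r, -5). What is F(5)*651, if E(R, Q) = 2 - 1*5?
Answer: 19530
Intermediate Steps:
E(R, Q) = -3 (E(R, Q) = 2 - 5 = -3)
F(r) = 30 (F(r) = 18 + 6*(-1 - 1*(-3)) = 18 + 6*(-1 + 3) = 18 + 6*2 = 18 + 12 = 30)
F(5)*651 = 30*651 = 19530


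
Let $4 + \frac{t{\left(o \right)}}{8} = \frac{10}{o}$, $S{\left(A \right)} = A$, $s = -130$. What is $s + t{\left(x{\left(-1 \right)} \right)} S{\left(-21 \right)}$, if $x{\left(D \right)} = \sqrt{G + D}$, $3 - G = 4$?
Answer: $542 + 840 i \sqrt{2} \approx 542.0 + 1187.9 i$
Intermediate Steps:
$G = -1$ ($G = 3 - 4 = -1$)
$x{\left(D \right)} = \sqrt{-1 + D}$
$t{\left(o \right)} = -32 + \frac{80}{o}$ ($t{\left(o \right)} = -32 + 8 \frac{10}{o} = -32 + \frac{80}{o}$)
$s + t{\left(x{\left(-1 \right)} \right)} S{\left(-21 \right)} = -130 + \left(-32 + \frac{80}{\sqrt{-1 - 1}}\right) \left(-21\right) = -130 + \left(-32 + \frac{80}{\sqrt{-2}}\right) \left(-21\right) = -130 + \left(-32 + \frac{80}{i \sqrt{2}}\right) \left(-21\right) = -130 + \left(-32 + 80 \left(- \frac{i \sqrt{2}}{2}\right)\right) \left(-21\right) = -130 + \left(-32 - 40 i \sqrt{2}\right) \left(-21\right) = -130 + \left(672 + 840 i \sqrt{2}\right) = 542 + 840 i \sqrt{2}$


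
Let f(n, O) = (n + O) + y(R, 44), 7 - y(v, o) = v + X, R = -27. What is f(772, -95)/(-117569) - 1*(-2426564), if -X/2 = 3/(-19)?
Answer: 5420485341901/2233811 ≈ 2.4266e+6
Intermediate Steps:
X = 6/19 (X = -6/(-19) = -6*(-1)/19 = -2*(-3/19) = 6/19 ≈ 0.31579)
y(v, o) = 127/19 - v (y(v, o) = 7 - (v + 6/19) = 7 - (6/19 + v) = 7 + (-6/19 - v) = 127/19 - v)
f(n, O) = 640/19 + O + n (f(n, O) = (n + O) + (127/19 - 1*(-27)) = (O + n) + (127/19 + 27) = (O + n) + 640/19 = 640/19 + O + n)
f(772, -95)/(-117569) - 1*(-2426564) = (640/19 - 95 + 772)/(-117569) - 1*(-2426564) = (13503/19)*(-1/117569) + 2426564 = -13503/2233811 + 2426564 = 5420485341901/2233811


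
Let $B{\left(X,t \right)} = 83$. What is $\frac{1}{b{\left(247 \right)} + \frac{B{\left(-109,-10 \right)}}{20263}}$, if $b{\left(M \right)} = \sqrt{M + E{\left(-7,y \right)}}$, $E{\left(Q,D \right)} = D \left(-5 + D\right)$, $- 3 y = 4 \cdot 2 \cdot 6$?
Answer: $- \frac{1681829}{239373478638} + \frac{410589169 \sqrt{583}}{239373478638} \approx 0.041409$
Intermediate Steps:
$y = -16$ ($y = - \frac{4 \cdot 2 \cdot 6}{3} = - \frac{8 \cdot 6}{3} = \left(- \frac{1}{3}\right) 48 = -16$)
$b{\left(M \right)} = \sqrt{336 + M}$ ($b{\left(M \right)} = \sqrt{M - 16 \left(-5 - 16\right)} = \sqrt{M - -336} = \sqrt{M + 336} = \sqrt{336 + M}$)
$\frac{1}{b{\left(247 \right)} + \frac{B{\left(-109,-10 \right)}}{20263}} = \frac{1}{\sqrt{336 + 247} + \frac{83}{20263}} = \frac{1}{\sqrt{583} + 83 \cdot \frac{1}{20263}} = \frac{1}{\sqrt{583} + \frac{83}{20263}} = \frac{1}{\frac{83}{20263} + \sqrt{583}}$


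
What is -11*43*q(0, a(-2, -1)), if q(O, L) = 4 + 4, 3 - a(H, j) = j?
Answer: -3784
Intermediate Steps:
a(H, j) = 3 - j
q(O, L) = 8
-11*43*q(0, a(-2, -1)) = -11*43*8 = -473*8 = -1*3784 = -3784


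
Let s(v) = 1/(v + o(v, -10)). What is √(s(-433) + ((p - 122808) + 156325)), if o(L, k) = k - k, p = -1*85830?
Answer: I*√9808112490/433 ≈ 228.72*I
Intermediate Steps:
p = -85830
o(L, k) = 0
s(v) = 1/v (s(v) = 1/(v + 0) = 1/v)
√(s(-433) + ((p - 122808) + 156325)) = √(1/(-433) + ((-85830 - 122808) + 156325)) = √(-1/433 + (-208638 + 156325)) = √(-1/433 - 52313) = √(-22651530/433) = I*√9808112490/433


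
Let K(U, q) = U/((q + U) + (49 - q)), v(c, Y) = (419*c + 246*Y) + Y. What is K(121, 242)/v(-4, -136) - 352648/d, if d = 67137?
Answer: -234925596273/44724879080 ≈ -5.2527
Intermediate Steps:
v(c, Y) = 247*Y + 419*c (v(c, Y) = (246*Y + 419*c) + Y = 247*Y + 419*c)
K(U, q) = U/(49 + U) (K(U, q) = U/((U + q) + (49 - q)) = U/(49 + U))
K(121, 242)/v(-4, -136) - 352648/d = (121/(49 + 121))/(247*(-136) + 419*(-4)) - 352648/67137 = (121/170)/(-33592 - 1676) - 352648*1/67137 = (121*(1/170))/(-35268) - 352648/67137 = (121/170)*(-1/35268) - 352648/67137 = -121/5995560 - 352648/67137 = -234925596273/44724879080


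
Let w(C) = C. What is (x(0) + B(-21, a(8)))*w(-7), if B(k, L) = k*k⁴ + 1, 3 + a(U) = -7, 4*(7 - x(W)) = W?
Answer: 28588651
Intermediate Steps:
x(W) = 7 - W/4
a(U) = -10 (a(U) = -3 - 7 = -10)
B(k, L) = 1 + k⁵ (B(k, L) = k⁵ + 1 = 1 + k⁵)
(x(0) + B(-21, a(8)))*w(-7) = ((7 - ¼*0) + (1 + (-21)⁵))*(-7) = ((7 + 0) + (1 - 4084101))*(-7) = (7 - 4084100)*(-7) = -4084093*(-7) = 28588651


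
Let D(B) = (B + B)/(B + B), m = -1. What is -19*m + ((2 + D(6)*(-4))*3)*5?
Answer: -11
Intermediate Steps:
D(B) = 1 (D(B) = (2*B)/((2*B)) = (2*B)*(1/(2*B)) = 1)
-19*m + ((2 + D(6)*(-4))*3)*5 = -19*(-1) + ((2 + 1*(-4))*3)*5 = 19 + ((2 - 4)*3)*5 = 19 - 2*3*5 = 19 - 6*5 = 19 - 30 = -11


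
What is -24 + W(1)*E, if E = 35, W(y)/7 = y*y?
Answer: 221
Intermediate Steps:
W(y) = 7*y**2 (W(y) = 7*(y*y) = 7*y**2)
-24 + W(1)*E = -24 + (7*1**2)*35 = -24 + (7*1)*35 = -24 + 7*35 = -24 + 245 = 221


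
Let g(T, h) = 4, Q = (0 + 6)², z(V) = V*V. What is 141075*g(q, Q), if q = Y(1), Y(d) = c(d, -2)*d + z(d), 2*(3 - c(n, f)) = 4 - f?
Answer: 564300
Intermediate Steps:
z(V) = V²
c(n, f) = 1 + f/2 (c(n, f) = 3 - (4 - f)/2 = 3 + (-2 + f/2) = 1 + f/2)
Y(d) = d² (Y(d) = (1 + (½)*(-2))*d + d² = (1 - 1)*d + d² = 0*d + d² = 0 + d² = d²)
Q = 36 (Q = 6² = 36)
q = 1 (q = 1² = 1)
141075*g(q, Q) = 141075*4 = 564300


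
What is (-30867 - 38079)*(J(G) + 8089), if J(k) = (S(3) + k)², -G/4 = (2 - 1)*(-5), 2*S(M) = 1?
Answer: -1173357501/2 ≈ -5.8668e+8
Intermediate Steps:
S(M) = ½ (S(M) = (½)*1 = ½)
G = 20 (G = -4*(2 - 1)*(-5) = -4*(-5) = 20)
J(k) = (½ + k)²
(-30867 - 38079)*(J(G) + 8089) = (-30867 - 38079)*((1 + 2*20)²/4 + 8089) = -68946*((1 + 40)²/4 + 8089) = -68946*((¼)*41² + 8089) = -68946*((¼)*1681 + 8089) = -68946*(1681/4 + 8089) = -68946*34037/4 = -1173357501/2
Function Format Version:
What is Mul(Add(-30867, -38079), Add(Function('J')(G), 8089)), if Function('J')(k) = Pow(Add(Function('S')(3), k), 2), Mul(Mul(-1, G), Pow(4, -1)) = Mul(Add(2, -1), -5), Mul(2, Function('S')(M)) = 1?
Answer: Rational(-1173357501, 2) ≈ -5.8668e+8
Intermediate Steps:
Function('S')(M) = Rational(1, 2) (Function('S')(M) = Mul(Rational(1, 2), 1) = Rational(1, 2))
G = 20 (G = Mul(-4, Mul(Add(2, -1), -5)) = Mul(-4, Mul(1, -5)) = Mul(-4, -5) = 20)
Function('J')(k) = Pow(Add(Rational(1, 2), k), 2)
Mul(Add(-30867, -38079), Add(Function('J')(G), 8089)) = Mul(Add(-30867, -38079), Add(Mul(Rational(1, 4), Pow(Add(1, Mul(2, 20)), 2)), 8089)) = Mul(-68946, Add(Mul(Rational(1, 4), Pow(Add(1, 40), 2)), 8089)) = Mul(-68946, Add(Mul(Rational(1, 4), Pow(41, 2)), 8089)) = Mul(-68946, Add(Mul(Rational(1, 4), 1681), 8089)) = Mul(-68946, Add(Rational(1681, 4), 8089)) = Mul(-68946, Rational(34037, 4)) = Rational(-1173357501, 2)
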